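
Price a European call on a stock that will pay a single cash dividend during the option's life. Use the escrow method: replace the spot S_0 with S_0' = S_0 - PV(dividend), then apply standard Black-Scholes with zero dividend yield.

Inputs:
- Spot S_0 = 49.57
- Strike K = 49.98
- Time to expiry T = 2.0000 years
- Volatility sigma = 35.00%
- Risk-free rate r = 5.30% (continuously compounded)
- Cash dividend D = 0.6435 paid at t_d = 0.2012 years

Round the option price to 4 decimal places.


PV(D) = D * exp(-r * t_d) = 0.6435 * 0.98939305 = 0.63667443
S_0' = S_0 - PV(D) = 49.5700 - 0.63667443 = 48.93332557
d1 = (ln(S_0'/K) + (r + sigma^2/2)*T) / (sigma*sqrt(T)) = 0.41888146
d2 = d1 - sigma*sqrt(T) = -0.07609329
exp(-rT) = 0.89942465
N(d1) = 0.66234862; N(d2) = 0.46967244
C = S_0' * N(d1) - K * exp(-rT) * N(d2) = 48.93332557 * 0.66234862 - 49.9800 * 0.89942465 * 0.46967244 = 11.2976

Answer: Price = 11.2976


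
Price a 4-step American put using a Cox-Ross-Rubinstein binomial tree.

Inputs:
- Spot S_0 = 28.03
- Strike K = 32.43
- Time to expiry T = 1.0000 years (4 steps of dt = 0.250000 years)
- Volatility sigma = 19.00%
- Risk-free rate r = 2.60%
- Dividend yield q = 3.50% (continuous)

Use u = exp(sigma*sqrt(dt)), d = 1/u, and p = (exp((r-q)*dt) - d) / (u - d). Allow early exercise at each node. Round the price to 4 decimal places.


dt = T/N = 0.250000
u = exp(sigma*sqrt(dt)) = 1.099659; d = 1/u = 0.909373
p = (exp((r-q)*dt) - d) / (u - d) = 0.464457
Discount per step: exp(-r*dt) = 0.993521
Stock lattice S(k, i) with i counting down-moves:
  k=0: S(0,0) = 28.0300
  k=1: S(1,0) = 30.8234; S(1,1) = 25.4897
  k=2: S(2,0) = 33.8953; S(2,1) = 28.0300; S(2,2) = 23.1797
  k=3: S(3,0) = 37.2732; S(3,1) = 30.8234; S(3,2) = 25.4897; S(3,3) = 21.0790
  k=4: S(4,0) = 40.9878; S(4,1) = 33.8953; S(4,2) = 28.0300; S(4,3) = 23.1797; S(4,4) = 19.1686
Terminal payoffs V(N, i) = max(K - S_T, 0):
  V(4,0) = 0.000000; V(4,1) = 0.000000; V(4,2) = 4.400000; V(4,3) = 9.250335; V(4,4) = 13.261365
Backward induction: V(k, i) = exp(-r*dt) * [p * V(k+1, i) + (1-p) * V(k+1, i+1)]; then take max(V_cont, immediate exercise) for American.
  V(3,0) = exp(-r*dt) * [p*0.000000 + (1-p)*0.000000] = 0.000000; exercise = 0.000000; V(3,0) = max -> 0.000000
  V(3,1) = exp(-r*dt) * [p*0.000000 + (1-p)*4.400000] = 2.341123; exercise = 1.606562; V(3,1) = max -> 2.341123
  V(3,2) = exp(-r*dt) * [p*4.400000 + (1-p)*9.250335] = 6.952227; exercise = 6.940277; V(3,2) = max -> 6.952227
  V(3,3) = exp(-r*dt) * [p*9.250335 + (1-p)*13.261365] = 11.324565; exercise = 11.351040; V(3,3) = max -> 11.351040
  V(2,0) = exp(-r*dt) * [p*0.000000 + (1-p)*2.341123] = 1.245649; exercise = 0.000000; V(2,0) = max -> 1.245649
  V(2,1) = exp(-r*dt) * [p*2.341123 + (1-p)*6.952227] = 4.779401; exercise = 4.400000; V(2,1) = max -> 4.779401
  V(2,2) = exp(-r*dt) * [p*6.952227 + (1-p)*11.351040] = 9.247676; exercise = 9.250335; V(2,2) = max -> 9.250335
  V(1,0) = exp(-r*dt) * [p*1.245649 + (1-p)*4.779401] = 3.117794; exercise = 1.606562; V(1,0) = max -> 3.117794
  V(1,1) = exp(-r*dt) * [p*4.779401 + (1-p)*9.250335] = 7.127301; exercise = 6.940277; V(1,1) = max -> 7.127301
  V(0,0) = exp(-r*dt) * [p*3.117794 + (1-p)*7.127301] = 5.230946; exercise = 4.400000; V(0,0) = max -> 5.230946

Answer: Price = V(0,0) = 5.2309


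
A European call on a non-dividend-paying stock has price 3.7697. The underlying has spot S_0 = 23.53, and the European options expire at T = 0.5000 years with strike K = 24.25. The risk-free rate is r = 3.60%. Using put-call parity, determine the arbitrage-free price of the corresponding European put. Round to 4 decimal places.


Answer: Put price = 4.0571

Derivation:
Put-call parity: C - P = S_0 * exp(-qT) - K * exp(-rT).
S_0 * exp(-qT) = 23.5300 * 1.00000000 = 23.53000000
K * exp(-rT) = 24.2500 * 0.98216103 = 23.81740503
P = C - S*exp(-qT) + K*exp(-rT)
P = 3.7697 - 23.53000000 + 23.81740503 = 4.0571


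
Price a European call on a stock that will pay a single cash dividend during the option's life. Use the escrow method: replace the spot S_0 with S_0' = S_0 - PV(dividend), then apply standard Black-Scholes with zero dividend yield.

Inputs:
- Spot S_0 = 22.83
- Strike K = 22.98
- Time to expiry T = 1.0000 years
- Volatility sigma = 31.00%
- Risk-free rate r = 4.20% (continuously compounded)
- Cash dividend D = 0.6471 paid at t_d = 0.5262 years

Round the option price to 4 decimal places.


PV(D) = D * exp(-r * t_d) = 0.6471 * 0.97814202 = 0.63295570
S_0' = S_0 - PV(D) = 22.8300 - 0.63295570 = 22.19704430
d1 = (ln(S_0'/K) + (r + sigma^2/2)*T) / (sigma*sqrt(T)) = 0.17866086
d2 = d1 - sigma*sqrt(T) = -0.13133914
exp(-rT) = 0.95886978
N(d1) = 0.57089800; N(d2) = 0.44775352
C = S_0' * N(d1) - K * exp(-rT) * N(d2) = 22.19704430 * 0.57089800 - 22.9800 * 0.95886978 * 0.44775352 = 2.8061

Answer: Price = 2.8061


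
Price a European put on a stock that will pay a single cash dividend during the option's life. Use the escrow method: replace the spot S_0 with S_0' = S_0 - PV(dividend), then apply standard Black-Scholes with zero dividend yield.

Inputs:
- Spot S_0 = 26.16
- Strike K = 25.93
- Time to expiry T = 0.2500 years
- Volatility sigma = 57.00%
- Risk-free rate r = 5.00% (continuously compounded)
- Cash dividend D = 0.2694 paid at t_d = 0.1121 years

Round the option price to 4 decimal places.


PV(D) = D * exp(-r * t_d) = 0.2694 * 0.99441068 = 0.26789424
S_0' = S_0 - PV(D) = 26.1600 - 0.26789424 = 25.89210576
d1 = (ln(S_0'/K) + (r + sigma^2/2)*T) / (sigma*sqrt(T)) = 0.18122816
d2 = d1 - sigma*sqrt(T) = -0.10377184
exp(-rT) = 0.98757780
N(-d1) = 0.42809425; N(-d2) = 0.54132479
P = K * exp(-rT) * N(-d2) - S_0' * N(-d1) = 25.9300 * 0.98757780 * 0.54132479 - 25.89210576 * 0.42809425 = 2.7779

Answer: Price = 2.7779


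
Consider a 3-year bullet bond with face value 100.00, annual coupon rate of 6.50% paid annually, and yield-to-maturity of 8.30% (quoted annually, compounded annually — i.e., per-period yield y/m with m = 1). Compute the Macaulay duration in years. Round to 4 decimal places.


Answer: Macaulay duration = 2.8161 years

Derivation:
Coupon per period c = face * coupon_rate / m = 6.500000
Periods per year m = 1; per-period yield y/m = 0.083000
Number of cashflows N = 3
Cashflows (t years, CF_t, discount factor 1/(1+y/m)^(m*t), PV):
  t = 1.0000: CF_t = 6.500000, DF = 0.923361, PV = 6.001847
  t = 2.0000: CF_t = 6.500000, DF = 0.852596, PV = 5.541871
  t = 3.0000: CF_t = 106.500000, DF = 0.787254, PV = 83.842504
Price P = sum_t PV_t = 95.386222
Macaulay numerator sum_t t * PV_t:
  t * PV_t at t = 1.0000: 6.001847
  t * PV_t at t = 2.0000: 11.083743
  t * PV_t at t = 3.0000: 251.527511
Macaulay duration D = (sum_t t * PV_t) / P = 268.613100 / 95.386222 = 2.816058


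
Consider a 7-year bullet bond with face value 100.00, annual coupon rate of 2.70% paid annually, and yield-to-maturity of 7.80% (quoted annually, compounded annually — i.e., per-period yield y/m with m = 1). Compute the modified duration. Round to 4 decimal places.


Answer: Modified duration = 5.9023

Derivation:
Coupon per period c = face * coupon_rate / m = 2.700000
Periods per year m = 1; per-period yield y/m = 0.078000
Number of cashflows N = 7
Cashflows (t years, CF_t, discount factor 1/(1+y/m)^(m*t), PV):
  t = 1.0000: CF_t = 2.700000, DF = 0.927644, PV = 2.504638
  t = 2.0000: CF_t = 2.700000, DF = 0.860523, PV = 2.323412
  t = 3.0000: CF_t = 2.700000, DF = 0.798259, PV = 2.155299
  t = 4.0000: CF_t = 2.700000, DF = 0.740500, PV = 1.999350
  t = 5.0000: CF_t = 2.700000, DF = 0.686920, PV = 1.854684
  t = 6.0000: CF_t = 2.700000, DF = 0.637217, PV = 1.720486
  t = 7.0000: CF_t = 102.700000, DF = 0.591111, PV = 60.707048
Price P = sum_t PV_t = 73.264917
First compute Macaulay numerator sum_t t * PV_t:
  t * PV_t at t = 1.0000: 2.504638
  t * PV_t at t = 2.0000: 4.646824
  t * PV_t at t = 3.0000: 6.465896
  t * PV_t at t = 4.0000: 7.997398
  t * PV_t at t = 5.0000: 9.273421
  t * PV_t at t = 6.0000: 10.322917
  t * PV_t at t = 7.0000: 424.949339
Macaulay duration D = 466.160433 / 73.264917 = 6.362669
Modified duration = D / (1 + y/m) = 6.362669 / (1 + 0.078000) = 5.902291


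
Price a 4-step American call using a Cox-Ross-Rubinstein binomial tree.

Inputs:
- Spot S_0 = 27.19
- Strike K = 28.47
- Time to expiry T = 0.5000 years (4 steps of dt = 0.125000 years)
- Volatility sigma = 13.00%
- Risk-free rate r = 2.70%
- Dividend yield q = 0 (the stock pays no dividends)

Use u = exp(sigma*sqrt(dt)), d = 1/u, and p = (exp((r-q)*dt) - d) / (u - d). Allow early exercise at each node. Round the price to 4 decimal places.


Answer: Price = V(0,0) = 0.6793

Derivation:
dt = T/N = 0.125000
u = exp(sigma*sqrt(dt)) = 1.047035; d = 1/u = 0.955078
p = (exp((r-q)*dt) - d) / (u - d) = 0.525276
Discount per step: exp(-r*dt) = 0.996631
Stock lattice S(k, i) with i counting down-moves:
  k=0: S(0,0) = 27.1900
  k=1: S(1,0) = 28.4689; S(1,1) = 25.9686
  k=2: S(2,0) = 29.8079; S(2,1) = 27.1900; S(2,2) = 24.8020
  k=3: S(3,0) = 31.2099; S(3,1) = 28.4689; S(3,2) = 25.9686; S(3,3) = 23.6879
  k=4: S(4,0) = 32.6778; S(4,1) = 29.8079; S(4,2) = 27.1900; S(4,3) = 24.8020; S(4,4) = 22.6238
Terminal payoffs V(N, i) = max(S_T - K, 0):
  V(4,0) = 4.207835; V(4,1) = 1.337890; V(4,2) = 0.000000; V(4,3) = 0.000000; V(4,4) = 0.000000
Backward induction: V(k, i) = exp(-r*dt) * [p * V(k+1, i) + (1-p) * V(k+1, i+1)]; then take max(V_cont, immediate exercise) for American.
  V(3,0) = exp(-r*dt) * [p*4.207835 + (1-p)*1.337890] = 2.835816; exercise = 2.739892; V(3,0) = max -> 2.835816
  V(3,1) = exp(-r*dt) * [p*1.337890 + (1-p)*0.000000] = 0.700394; exercise = 0.000000; V(3,1) = max -> 0.700394
  V(3,2) = exp(-r*dt) * [p*0.000000 + (1-p)*0.000000] = 0.000000; exercise = 0.000000; V(3,2) = max -> 0.000000
  V(3,3) = exp(-r*dt) * [p*0.000000 + (1-p)*0.000000] = 0.000000; exercise = 0.000000; V(3,3) = max -> 0.000000
  V(2,0) = exp(-r*dt) * [p*2.835816 + (1-p)*0.700394] = 1.815940; exercise = 1.337890; V(2,0) = max -> 1.815940
  V(2,1) = exp(-r*dt) * [p*0.700394 + (1-p)*0.000000] = 0.366660; exercise = 0.000000; V(2,1) = max -> 0.366660
  V(2,2) = exp(-r*dt) * [p*0.000000 + (1-p)*0.000000] = 0.000000; exercise = 0.000000; V(2,2) = max -> 0.000000
  V(1,0) = exp(-r*dt) * [p*1.815940 + (1-p)*0.366660] = 1.124131; exercise = 0.000000; V(1,0) = max -> 1.124131
  V(1,1) = exp(-r*dt) * [p*0.366660 + (1-p)*0.000000] = 0.191949; exercise = 0.000000; V(1,1) = max -> 0.191949
  V(0,0) = exp(-r*dt) * [p*1.124131 + (1-p)*0.191949] = 0.679305; exercise = 0.000000; V(0,0) = max -> 0.679305


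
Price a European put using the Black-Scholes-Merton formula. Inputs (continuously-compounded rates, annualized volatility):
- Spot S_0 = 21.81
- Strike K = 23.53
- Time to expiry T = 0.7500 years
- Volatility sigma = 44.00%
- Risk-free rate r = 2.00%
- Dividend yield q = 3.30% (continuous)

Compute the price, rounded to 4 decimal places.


d1 = (ln(S/K) + (r - q + 0.5*sigma^2) * T) / (sigma * sqrt(T)) = -0.03426737
d2 = d1 - sigma * sqrt(T) = -0.41531855
exp(-rT) = 0.98511194; exp(-qT) = 0.97555377
P = K * exp(-rT) * N(-d2) - S_0 * exp(-qT) * N(-d1)
N(-d1) = 0.51366803; N(-d2) = 0.66104564
P = 23.5300 * 0.98511194 * 0.66104564 - 21.8100 * 0.97555377 * 0.51366803 = 4.3936

Answer: Price = 4.3936


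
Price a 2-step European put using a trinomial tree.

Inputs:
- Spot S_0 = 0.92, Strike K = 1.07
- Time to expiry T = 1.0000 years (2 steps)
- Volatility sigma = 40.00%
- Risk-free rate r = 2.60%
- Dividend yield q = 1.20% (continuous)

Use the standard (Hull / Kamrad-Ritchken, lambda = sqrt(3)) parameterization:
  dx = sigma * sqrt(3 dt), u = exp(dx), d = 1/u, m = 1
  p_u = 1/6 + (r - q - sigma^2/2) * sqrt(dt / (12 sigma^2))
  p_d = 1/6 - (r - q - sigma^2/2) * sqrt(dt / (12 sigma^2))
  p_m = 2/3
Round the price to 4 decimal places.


dt = T/N = 0.500000; dx = sigma*sqrt(3*dt) = 0.489898
u = exp(dx) = 1.632150; d = 1/u = 0.612689
p_u = 0.132986, p_m = 0.666667, p_d = 0.200347
Discount per step: exp(-r*dt) = 0.987084
Stock lattice S(k, j) with j the centered position index:
  k=0: S(0,+0) = 0.9200
  k=1: S(1,-1) = 0.5637; S(1,+0) = 0.9200; S(1,+1) = 1.5016
  k=2: S(2,-2) = 0.3454; S(2,-1) = 0.5637; S(2,+0) = 0.9200; S(2,+1) = 1.5016; S(2,+2) = 2.4508
Terminal payoffs V(N, j) = max(K - S_T, 0):
  V(2,-2) = 0.724643; V(2,-1) = 0.506326; V(2,+0) = 0.150000; V(2,+1) = 0.000000; V(2,+2) = 0.000000
Backward induction: V(k, j) = exp(-r*dt) * [p_u * V(k+1, j+1) + p_m * V(k+1, j) + p_d * V(k+1, j-1)]
  V(1,-1) = exp(-r*dt) * [p_u*0.150000 + p_m*0.506326 + p_d*0.724643] = 0.496186
  V(1,+0) = exp(-r*dt) * [p_u*0.000000 + p_m*0.150000 + p_d*0.506326] = 0.198839
  V(1,+1) = exp(-r*dt) * [p_u*0.000000 + p_m*0.000000 + p_d*0.150000] = 0.029664
  V(0,+0) = exp(-r*dt) * [p_u*0.029664 + p_m*0.198839 + p_d*0.496186] = 0.232867

Answer: Price = V(0,0) = 0.2329


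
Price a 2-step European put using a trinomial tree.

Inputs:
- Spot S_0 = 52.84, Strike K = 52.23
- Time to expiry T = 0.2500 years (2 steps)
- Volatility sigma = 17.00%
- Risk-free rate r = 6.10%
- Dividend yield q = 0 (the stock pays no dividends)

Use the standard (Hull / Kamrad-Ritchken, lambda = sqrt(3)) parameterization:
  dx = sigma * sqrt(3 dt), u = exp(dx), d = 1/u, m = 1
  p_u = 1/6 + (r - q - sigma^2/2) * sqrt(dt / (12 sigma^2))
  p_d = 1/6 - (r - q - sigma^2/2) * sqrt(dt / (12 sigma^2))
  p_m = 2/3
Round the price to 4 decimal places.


Answer: Price = V(0,0) = 1.0172

Derivation:
dt = T/N = 0.125000; dx = sigma*sqrt(3*dt) = 0.104103
u = exp(dx) = 1.109715; d = 1/u = 0.901132
p_u = 0.194614, p_m = 0.666667, p_d = 0.138720
Discount per step: exp(-r*dt) = 0.992404
Stock lattice S(k, j) with j the centered position index:
  k=0: S(0,+0) = 52.8400
  k=1: S(1,-1) = 47.6158; S(1,+0) = 52.8400; S(1,+1) = 58.6373
  k=2: S(2,-2) = 42.9082; S(2,-1) = 47.6158; S(2,+0) = 52.8400; S(2,+1) = 58.6373; S(2,+2) = 65.0707
Terminal payoffs V(N, j) = max(K - S_T, 0):
  V(2,-2) = 9.321847; V(2,-1) = 4.614175; V(2,+0) = 0.000000; V(2,+1) = 0.000000; V(2,+2) = 0.000000
Backward induction: V(k, j) = exp(-r*dt) * [p_u * V(k+1, j+1) + p_m * V(k+1, j) + p_d * V(k+1, j-1)]
  V(1,-1) = exp(-r*dt) * [p_u*0.000000 + p_m*4.614175 + p_d*9.321847] = 4.336051
  V(1,+0) = exp(-r*dt) * [p_u*0.000000 + p_m*0.000000 + p_d*4.614175] = 0.635215
  V(1,+1) = exp(-r*dt) * [p_u*0.000000 + p_m*0.000000 + p_d*0.000000] = 0.000000
  V(0,+0) = exp(-r*dt) * [p_u*0.000000 + p_m*0.635215 + p_d*4.336051] = 1.017186


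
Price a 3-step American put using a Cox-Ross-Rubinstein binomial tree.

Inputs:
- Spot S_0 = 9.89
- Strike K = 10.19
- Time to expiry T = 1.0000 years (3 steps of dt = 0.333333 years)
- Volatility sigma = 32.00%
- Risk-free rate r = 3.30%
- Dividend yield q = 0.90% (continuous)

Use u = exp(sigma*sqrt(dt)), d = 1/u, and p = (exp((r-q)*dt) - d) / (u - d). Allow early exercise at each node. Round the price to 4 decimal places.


dt = T/N = 0.333333
u = exp(sigma*sqrt(dt)) = 1.202920; d = 1/u = 0.831310
p = (exp((r-q)*dt) - d) / (u - d) = 0.475557
Discount per step: exp(-r*dt) = 0.989060
Stock lattice S(k, i) with i counting down-moves:
  k=0: S(0,0) = 9.8900
  k=1: S(1,0) = 11.8969; S(1,1) = 8.2217
  k=2: S(2,0) = 14.3110; S(2,1) = 9.8900; S(2,2) = 6.8348
  k=3: S(3,0) = 17.2150; S(3,1) = 11.8969; S(3,2) = 8.2217; S(3,3) = 5.6818
Terminal payoffs V(N, i) = max(K - S_T, 0):
  V(3,0) = 0.000000; V(3,1) = 0.000000; V(3,2) = 1.968341; V(3,3) = 4.508201
Backward induction: V(k, i) = exp(-r*dt) * [p * V(k+1, i) + (1-p) * V(k+1, i+1)]; then take max(V_cont, immediate exercise) for American.
  V(2,0) = exp(-r*dt) * [p*0.000000 + (1-p)*0.000000] = 0.000000; exercise = 0.000000; V(2,0) = max -> 0.000000
  V(2,1) = exp(-r*dt) * [p*0.000000 + (1-p)*1.968341] = 1.020989; exercise = 0.300000; V(2,1) = max -> 1.020989
  V(2,2) = exp(-r*dt) * [p*1.968341 + (1-p)*4.508201] = 3.264247; exercise = 3.355249; V(2,2) = max -> 3.355249
  V(1,0) = exp(-r*dt) * [p*0.000000 + (1-p)*1.020989] = 0.529593; exercise = 0.000000; V(1,0) = max -> 0.529593
  V(1,1) = exp(-r*dt) * [p*1.020989 + (1-p)*3.355249] = 2.220614; exercise = 1.968341; V(1,1) = max -> 2.220614
  V(0,0) = exp(-r*dt) * [p*0.529593 + (1-p)*2.220614] = 1.400941; exercise = 0.300000; V(0,0) = max -> 1.400941

Answer: Price = V(0,0) = 1.4009


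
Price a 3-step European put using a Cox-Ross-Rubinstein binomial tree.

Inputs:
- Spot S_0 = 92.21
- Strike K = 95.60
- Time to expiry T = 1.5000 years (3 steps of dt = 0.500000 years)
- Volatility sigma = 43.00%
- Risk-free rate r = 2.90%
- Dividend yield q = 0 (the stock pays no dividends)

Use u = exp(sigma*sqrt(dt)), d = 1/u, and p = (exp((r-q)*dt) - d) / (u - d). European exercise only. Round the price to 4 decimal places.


dt = T/N = 0.500000
u = exp(sigma*sqrt(dt)) = 1.355345; d = 1/u = 0.737820
p = (exp((r-q)*dt) - d) / (u - d) = 0.448218
Discount per step: exp(-r*dt) = 0.985605
Stock lattice S(k, i) with i counting down-moves:
  k=0: S(0,0) = 92.2100
  k=1: S(1,0) = 124.9763; S(1,1) = 68.0343
  k=2: S(2,0) = 169.3860; S(2,1) = 92.2100; S(2,2) = 50.1971
  k=3: S(3,0) = 229.5765; S(3,1) = 124.9763; S(3,2) = 68.0343; S(3,3) = 37.0364
Terminal payoffs V(N, i) = max(K - S_T, 0):
  V(3,0) = 0.000000; V(3,1) = 0.000000; V(3,2) = 27.565654; V(3,3) = 58.563614
Backward induction: V(k, i) = exp(-r*dt) * [p * V(k+1, i) + (1-p) * V(k+1, i+1)].
  V(2,0) = exp(-r*dt) * [p*0.000000 + (1-p)*0.000000] = 0.000000
  V(2,1) = exp(-r*dt) * [p*0.000000 + (1-p)*27.565654] = 14.991270
  V(2,2) = exp(-r*dt) * [p*27.565654 + (1-p)*58.563614] = 44.026727
  V(1,0) = exp(-r*dt) * [p*0.000000 + (1-p)*14.991270] = 8.152833
  V(1,1) = exp(-r*dt) * [p*14.991270 + (1-p)*44.026727] = 30.566071
  V(0,0) = exp(-r*dt) * [p*8.152833 + (1-p)*30.566071] = 20.224657

Answer: Price = V(0,0) = 20.2247


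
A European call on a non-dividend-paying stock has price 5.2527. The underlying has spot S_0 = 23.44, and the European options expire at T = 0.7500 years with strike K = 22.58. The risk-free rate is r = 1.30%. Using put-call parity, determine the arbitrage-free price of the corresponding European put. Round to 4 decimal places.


Answer: Put price = 4.1736

Derivation:
Put-call parity: C - P = S_0 * exp(-qT) - K * exp(-rT).
S_0 * exp(-qT) = 23.4400 * 1.00000000 = 23.44000000
K * exp(-rT) = 22.5800 * 0.99029738 = 22.36091478
P = C - S*exp(-qT) + K*exp(-rT)
P = 5.2527 - 23.44000000 + 22.36091478 = 4.1736


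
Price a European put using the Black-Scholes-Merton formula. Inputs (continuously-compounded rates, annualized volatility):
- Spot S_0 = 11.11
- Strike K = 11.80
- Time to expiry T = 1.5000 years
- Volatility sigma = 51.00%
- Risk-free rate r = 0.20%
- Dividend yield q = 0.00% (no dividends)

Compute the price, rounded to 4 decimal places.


Answer: Price = 3.1431

Derivation:
d1 = (ln(S/K) + (r - q + 0.5*sigma^2) * T) / (sigma * sqrt(T)) = 0.22064791
d2 = d1 - sigma * sqrt(T) = -0.40397197
exp(-rT) = 0.99700450; exp(-qT) = 1.00000000
P = K * exp(-rT) * N(-d2) - S_0 * exp(-qT) * N(-d1)
N(-d1) = 0.41268330; N(-d2) = 0.65688334
P = 11.8000 * 0.99700450 * 0.65688334 - 11.1100 * 1.00000000 * 0.41268330 = 3.1431


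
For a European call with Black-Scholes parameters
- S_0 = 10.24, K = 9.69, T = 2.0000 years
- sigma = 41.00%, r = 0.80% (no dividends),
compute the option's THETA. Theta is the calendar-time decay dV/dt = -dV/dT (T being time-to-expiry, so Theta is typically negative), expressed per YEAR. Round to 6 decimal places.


Answer: Theta = -0.576909

Derivation:
d1 = 0.4127213158; d2 = -0.1671062448
phi(d1) = 0.3663713013; exp(-qT) = 1.0000000000; exp(-rT) = 0.9841273201
Theta = -S*exp(-qT)*phi(d1)*sigma/(2*sqrt(T)) - r*K*exp(-rT)*N(d2) + q*S*exp(-qT)*N(d1)
N(d1) = 0.6600945971; N(d2) = 0.4336432262; sqrt(T) = 1.4142135624
Term 1 = -10.2400 * 1.0000000000 * 0.3663713013 * 0.4100 / (2 * 1.4142135624) = -0.5438263754
Term 2 = -0.0080 * 9.6900 * 0.9841273201 * 0.4336432262 = -0.0330824465
Term 3 = 0 (no dividend yield, q = 0)
Theta = -0.5438263754 + (-0.0330824465) + (0.0000000000) = -0.576909


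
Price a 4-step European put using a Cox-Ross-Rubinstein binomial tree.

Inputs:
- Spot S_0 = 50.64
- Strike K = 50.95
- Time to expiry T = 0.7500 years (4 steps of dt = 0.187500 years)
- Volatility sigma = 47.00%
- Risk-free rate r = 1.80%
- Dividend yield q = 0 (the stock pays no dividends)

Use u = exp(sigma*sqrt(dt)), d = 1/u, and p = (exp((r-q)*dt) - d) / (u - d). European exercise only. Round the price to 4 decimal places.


Answer: Price = V(0,0) = 7.5186

Derivation:
dt = T/N = 0.187500
u = exp(sigma*sqrt(dt)) = 1.225705; d = 1/u = 0.815857
p = (exp((r-q)*dt) - d) / (u - d) = 0.457545
Discount per step: exp(-r*dt) = 0.996631
Stock lattice S(k, i) with i counting down-moves:
  k=0: S(0,0) = 50.6400
  k=1: S(1,0) = 62.0697; S(1,1) = 41.3150
  k=2: S(2,0) = 76.0791; S(2,1) = 50.6400; S(2,2) = 33.7071
  k=3: S(3,0) = 93.2505; S(3,1) = 62.0697; S(3,2) = 41.3150; S(3,3) = 27.5002
  k=4: S(4,0) = 114.2976; S(4,1) = 76.0791; S(4,2) = 50.6400; S(4,3) = 33.7071; S(4,4) = 22.4362
Terminal payoffs V(N, i) = max(K - S_T, 0):
  V(4,0) = 0.000000; V(4,1) = 0.000000; V(4,2) = 0.310000; V(4,3) = 17.242855; V(4,4) = 28.513751
Backward induction: V(k, i) = exp(-r*dt) * [p * V(k+1, i) + (1-p) * V(k+1, i+1)].
  V(3,0) = exp(-r*dt) * [p*0.000000 + (1-p)*0.000000] = 0.000000
  V(3,1) = exp(-r*dt) * [p*0.000000 + (1-p)*0.310000] = 0.167595
  V(3,2) = exp(-r*dt) * [p*0.310000 + (1-p)*17.242855] = 9.463326
  V(3,3) = exp(-r*dt) * [p*17.242855 + (1-p)*28.513751] = 23.278117
  V(2,0) = exp(-r*dt) * [p*0.000000 + (1-p)*0.167595] = 0.090606
  V(2,1) = exp(-r*dt) * [p*0.167595 + (1-p)*9.463326] = 5.192560
  V(2,2) = exp(-r*dt) * [p*9.463326 + (1-p)*23.278117] = 16.900100
  V(1,0) = exp(-r*dt) * [p*0.090606 + (1-p)*5.192560] = 2.848559
  V(1,1) = exp(-r*dt) * [p*5.192560 + (1-p)*16.900100] = 11.504486
  V(0,0) = exp(-r*dt) * [p*2.848559 + (1-p)*11.504486] = 7.518595


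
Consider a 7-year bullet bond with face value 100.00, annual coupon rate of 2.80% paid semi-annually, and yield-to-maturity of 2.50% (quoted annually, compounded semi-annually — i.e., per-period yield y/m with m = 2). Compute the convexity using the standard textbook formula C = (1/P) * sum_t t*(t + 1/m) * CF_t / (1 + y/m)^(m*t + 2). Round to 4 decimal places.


Answer: Convexity = 45.5128

Derivation:
Coupon per period c = face * coupon_rate / m = 1.400000
Periods per year m = 2; per-period yield y/m = 0.012500
Number of cashflows N = 14
Cashflows (t years, CF_t, discount factor 1/(1+y/m)^(m*t), PV):
  t = 0.5000: CF_t = 1.400000, DF = 0.987654, PV = 1.382716
  t = 1.0000: CF_t = 1.400000, DF = 0.975461, PV = 1.365645
  t = 1.5000: CF_t = 1.400000, DF = 0.963418, PV = 1.348786
  t = 2.0000: CF_t = 1.400000, DF = 0.951524, PV = 1.332134
  t = 2.5000: CF_t = 1.400000, DF = 0.939777, PV = 1.315688
  t = 3.0000: CF_t = 1.400000, DF = 0.928175, PV = 1.299445
  t = 3.5000: CF_t = 1.400000, DF = 0.916716, PV = 1.283402
  t = 4.0000: CF_t = 1.400000, DF = 0.905398, PV = 1.267558
  t = 4.5000: CF_t = 1.400000, DF = 0.894221, PV = 1.251909
  t = 5.0000: CF_t = 1.400000, DF = 0.883181, PV = 1.236453
  t = 5.5000: CF_t = 1.400000, DF = 0.872277, PV = 1.221188
  t = 6.0000: CF_t = 1.400000, DF = 0.861509, PV = 1.206112
  t = 6.5000: CF_t = 1.400000, DF = 0.850873, PV = 1.191222
  t = 7.0000: CF_t = 101.400000, DF = 0.840368, PV = 85.213324
Price P = sum_t PV_t = 101.915583
Convexity numerator sum_t t*(t + 1/m) * CF_t / (1+y/m)^(m*t + 2):
  t = 0.5000: term = 0.674393
  t = 1.0000: term = 1.998201
  t = 1.5000: term = 3.947064
  t = 2.0000: term = 6.497224
  t = 2.5000: term = 9.625517
  t = 3.0000: term = 13.309357
  t = 3.5000: term = 17.526725
  t = 4.0000: term = 22.256159
  t = 4.5000: term = 27.476740
  t = 5.0000: term = 33.168081
  t = 5.5000: term = 39.310318
  t = 6.0000: term = 45.884098
  t = 6.5000: term = 52.870565
  t = 7.0000: term = 4363.919676
Convexity = (1/P) * sum = 4638.464119 / 101.915583 = 45.512806


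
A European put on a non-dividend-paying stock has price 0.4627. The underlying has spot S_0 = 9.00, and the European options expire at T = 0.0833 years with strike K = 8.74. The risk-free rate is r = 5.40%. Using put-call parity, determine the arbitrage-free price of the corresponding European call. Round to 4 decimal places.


Put-call parity: C - P = S_0 * exp(-qT) - K * exp(-rT).
S_0 * exp(-qT) = 9.0000 * 1.00000000 = 9.00000000
K * exp(-rT) = 8.7400 * 0.99551190 = 8.70077402
C = P + S*exp(-qT) - K*exp(-rT)
C = 0.4627 + 9.00000000 - 8.70077402 = 0.7619

Answer: Call price = 0.7619


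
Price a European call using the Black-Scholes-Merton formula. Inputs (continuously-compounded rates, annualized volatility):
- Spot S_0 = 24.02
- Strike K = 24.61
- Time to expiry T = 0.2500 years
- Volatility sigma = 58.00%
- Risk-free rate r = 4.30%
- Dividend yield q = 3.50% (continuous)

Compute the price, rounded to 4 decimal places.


d1 = (ln(S/K) + (r - q + 0.5*sigma^2) * T) / (sigma * sqrt(T)) = 0.06822052
d2 = d1 - sigma * sqrt(T) = -0.22177948
exp(-rT) = 0.98930757; exp(-qT) = 0.99128817
C = S_0 * exp(-qT) * N(d1) - K * exp(-rT) * N(d2)
N(d1) = 0.52719496; N(d2) = 0.41224278
C = 24.0200 * 0.99128817 * 0.52719496 - 24.6100 * 0.98930757 * 0.41224278 = 2.5161

Answer: Price = 2.5161


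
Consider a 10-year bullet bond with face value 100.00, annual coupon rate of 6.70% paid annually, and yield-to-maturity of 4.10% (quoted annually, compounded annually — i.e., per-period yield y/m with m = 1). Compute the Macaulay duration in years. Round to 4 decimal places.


Answer: Macaulay duration = 7.8410 years

Derivation:
Coupon per period c = face * coupon_rate / m = 6.700000
Periods per year m = 1; per-period yield y/m = 0.041000
Number of cashflows N = 10
Cashflows (t years, CF_t, discount factor 1/(1+y/m)^(m*t), PV):
  t = 1.0000: CF_t = 6.700000, DF = 0.960615, PV = 6.436119
  t = 2.0000: CF_t = 6.700000, DF = 0.922781, PV = 6.182631
  t = 3.0000: CF_t = 6.700000, DF = 0.886437, PV = 5.939127
  t = 4.0000: CF_t = 6.700000, DF = 0.851524, PV = 5.705213
  t = 5.0000: CF_t = 6.700000, DF = 0.817987, PV = 5.480512
  t = 6.0000: CF_t = 6.700000, DF = 0.785770, PV = 5.264661
  t = 7.0000: CF_t = 6.700000, DF = 0.754823, PV = 5.057311
  t = 8.0000: CF_t = 6.700000, DF = 0.725094, PV = 4.858128
  t = 9.0000: CF_t = 6.700000, DF = 0.696536, PV = 4.666790
  t = 10.0000: CF_t = 106.700000, DF = 0.669103, PV = 71.393245
Price P = sum_t PV_t = 120.983739
Macaulay numerator sum_t t * PV_t:
  t * PV_t at t = 1.0000: 6.436119
  t * PV_t at t = 2.0000: 12.365262
  t * PV_t at t = 3.0000: 17.817381
  t * PV_t at t = 4.0000: 22.820853
  t * PV_t at t = 5.0000: 27.402561
  t * PV_t at t = 6.0000: 31.587967
  t * PV_t at t = 7.0000: 35.401180
  t * PV_t at t = 8.0000: 38.865025
  t * PV_t at t = 9.0000: 42.001108
  t * PV_t at t = 10.0000: 713.932454
Macaulay duration D = (sum_t t * PV_t) / P = 948.629911 / 120.983739 = 7.840970


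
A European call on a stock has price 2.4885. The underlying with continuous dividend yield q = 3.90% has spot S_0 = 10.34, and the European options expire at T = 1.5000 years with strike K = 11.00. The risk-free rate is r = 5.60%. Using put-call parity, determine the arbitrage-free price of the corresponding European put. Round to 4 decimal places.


Answer: Put price = 2.8498

Derivation:
Put-call parity: C - P = S_0 * exp(-qT) - K * exp(-rT).
S_0 * exp(-qT) = 10.3400 * 0.94317824 = 9.75246301
K * exp(-rT) = 11.0000 * 0.91943126 = 10.11374382
P = C - S*exp(-qT) + K*exp(-rT)
P = 2.4885 - 9.75246301 + 10.11374382 = 2.8498


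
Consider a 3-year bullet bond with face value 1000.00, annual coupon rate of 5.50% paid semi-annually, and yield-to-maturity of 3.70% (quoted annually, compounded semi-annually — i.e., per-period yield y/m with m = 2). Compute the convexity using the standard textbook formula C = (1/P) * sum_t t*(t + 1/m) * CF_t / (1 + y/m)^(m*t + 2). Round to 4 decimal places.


Coupon per period c = face * coupon_rate / m = 27.500000
Periods per year m = 2; per-period yield y/m = 0.018500
Number of cashflows N = 6
Cashflows (t years, CF_t, discount factor 1/(1+y/m)^(m*t), PV):
  t = 0.5000: CF_t = 27.500000, DF = 0.981836, PV = 27.000491
  t = 1.0000: CF_t = 27.500000, DF = 0.964002, PV = 26.510055
  t = 1.5000: CF_t = 27.500000, DF = 0.946492, PV = 26.028527
  t = 2.0000: CF_t = 27.500000, DF = 0.929300, PV = 25.555746
  t = 2.5000: CF_t = 27.500000, DF = 0.912420, PV = 25.091552
  t = 3.0000: CF_t = 1027.500000, DF = 0.895847, PV = 920.482700
Price P = sum_t PV_t = 1050.669071
Convexity numerator sum_t t*(t + 1/m) * CF_t / (1+y/m)^(m*t + 2):
  t = 0.5000: term = 13.014264
  t = 1.0000: term = 38.333619
  t = 1.5000: term = 75.274656
  t = 2.0000: term = 123.178950
  t = 2.5000: term = 181.412298
  t = 3.0000: term = 9317.145184
Convexity = (1/P) * sum = 9748.358971 / 1050.669071 = 9.278239

Answer: Convexity = 9.2782


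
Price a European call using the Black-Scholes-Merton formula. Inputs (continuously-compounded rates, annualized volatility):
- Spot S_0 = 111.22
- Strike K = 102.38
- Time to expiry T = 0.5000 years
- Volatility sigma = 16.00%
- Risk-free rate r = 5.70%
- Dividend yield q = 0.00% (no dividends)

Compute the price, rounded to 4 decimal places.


Answer: Price = 12.7379

Derivation:
d1 = (ln(S/K) + (r - q + 0.5*sigma^2) * T) / (sigma * sqrt(T)) = 1.04049738
d2 = d1 - sigma * sqrt(T) = 0.92736030
exp(-rT) = 0.97190229; exp(-qT) = 1.00000000
C = S_0 * exp(-qT) * N(d1) - K * exp(-rT) * N(d2)
N(d1) = 0.85094556; N(d2) = 0.82313025
C = 111.2200 * 1.00000000 * 0.85094556 - 102.3800 * 0.97190229 * 0.82313025 = 12.7379


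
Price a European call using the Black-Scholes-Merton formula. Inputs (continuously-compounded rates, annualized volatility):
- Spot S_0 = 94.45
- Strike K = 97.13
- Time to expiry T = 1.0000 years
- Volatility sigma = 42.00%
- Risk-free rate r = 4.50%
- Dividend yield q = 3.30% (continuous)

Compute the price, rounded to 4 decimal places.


Answer: Price = 14.5975

Derivation:
d1 = (ln(S/K) + (r - q + 0.5*sigma^2) * T) / (sigma * sqrt(T)) = 0.17195311
d2 = d1 - sigma * sqrt(T) = -0.24804689
exp(-rT) = 0.95599748; exp(-qT) = 0.96753856
C = S_0 * exp(-qT) * N(d1) - K * exp(-rT) * N(d2)
N(d1) = 0.56826280; N(d2) = 0.40204906
C = 94.4500 * 0.96753856 * 0.56826280 - 97.1300 * 0.95599748 * 0.40204906 = 14.5975


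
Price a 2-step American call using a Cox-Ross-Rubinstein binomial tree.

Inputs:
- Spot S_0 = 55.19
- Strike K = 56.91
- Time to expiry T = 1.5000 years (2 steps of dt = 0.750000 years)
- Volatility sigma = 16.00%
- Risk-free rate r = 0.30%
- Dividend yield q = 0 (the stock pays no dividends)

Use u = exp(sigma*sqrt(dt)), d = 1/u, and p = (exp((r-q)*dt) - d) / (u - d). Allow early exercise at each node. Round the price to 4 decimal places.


dt = T/N = 0.750000
u = exp(sigma*sqrt(dt)) = 1.148623; d = 1/u = 0.870607
p = (exp((r-q)*dt) - d) / (u - d) = 0.473516
Discount per step: exp(-r*dt) = 0.997753
Stock lattice S(k, i) with i counting down-moves:
  k=0: S(0,0) = 55.1900
  k=1: S(1,0) = 63.3925; S(1,1) = 48.0488
  k=2: S(2,0) = 72.8141; S(2,1) = 55.1900; S(2,2) = 41.8317
Terminal payoffs V(N, i) = max(S_T - K, 0):
  V(2,0) = 15.904121; V(2,1) = 0.000000; V(2,2) = 0.000000
Backward induction: V(k, i) = exp(-r*dt) * [p * V(k+1, i) + (1-p) * V(k+1, i+1)]; then take max(V_cont, immediate exercise) for American.
  V(1,0) = exp(-r*dt) * [p*15.904121 + (1-p)*0.000000] = 7.513938; exercise = 6.482518; V(1,0) = max -> 7.513938
  V(1,1) = exp(-r*dt) * [p*0.000000 + (1-p)*0.000000] = 0.000000; exercise = 0.000000; V(1,1) = max -> 0.000000
  V(0,0) = exp(-r*dt) * [p*7.513938 + (1-p)*0.000000] = 3.549977; exercise = 0.000000; V(0,0) = max -> 3.549977

Answer: Price = V(0,0) = 3.5500


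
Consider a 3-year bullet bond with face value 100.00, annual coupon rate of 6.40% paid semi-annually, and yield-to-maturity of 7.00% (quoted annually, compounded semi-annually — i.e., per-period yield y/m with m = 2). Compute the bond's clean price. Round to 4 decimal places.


Answer: Price = 98.4014

Derivation:
Coupon per period c = face * coupon_rate / m = 3.200000
Periods per year m = 2; per-period yield y/m = 0.035000
Number of cashflows N = 6
Cashflows (t years, CF_t, discount factor 1/(1+y/m)^(m*t), PV):
  t = 0.5000: CF_t = 3.200000, DF = 0.966184, PV = 3.091787
  t = 1.0000: CF_t = 3.200000, DF = 0.933511, PV = 2.987234
  t = 1.5000: CF_t = 3.200000, DF = 0.901943, PV = 2.886217
  t = 2.0000: CF_t = 3.200000, DF = 0.871442, PV = 2.788615
  t = 2.5000: CF_t = 3.200000, DF = 0.841973, PV = 2.694314
  t = 3.0000: CF_t = 103.200000, DF = 0.813501, PV = 83.953266
Price P = sum_t PV_t = 98.401434


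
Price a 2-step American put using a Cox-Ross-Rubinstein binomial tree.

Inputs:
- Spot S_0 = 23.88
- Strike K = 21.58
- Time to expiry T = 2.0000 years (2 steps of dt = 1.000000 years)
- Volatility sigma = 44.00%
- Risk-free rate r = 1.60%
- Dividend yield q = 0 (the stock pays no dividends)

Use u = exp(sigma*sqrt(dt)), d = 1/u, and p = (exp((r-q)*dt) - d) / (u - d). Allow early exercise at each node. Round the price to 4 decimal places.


Answer: Price = V(0,0) = 3.9429

Derivation:
dt = T/N = 1.000000
u = exp(sigma*sqrt(dt)) = 1.552707; d = 1/u = 0.644036
p = (exp((r-q)*dt) - d) / (u - d) = 0.409491
Discount per step: exp(-r*dt) = 0.984127
Stock lattice S(k, i) with i counting down-moves:
  k=0: S(0,0) = 23.8800
  k=1: S(1,0) = 37.0786; S(1,1) = 15.3796
  k=2: S(2,0) = 57.5723; S(2,1) = 23.8800; S(2,2) = 9.9050
Terminal payoffs V(N, i) = max(K - S_T, 0):
  V(2,0) = 0.000000; V(2,1) = 0.000000; V(2,2) = 11.674984
Backward induction: V(k, i) = exp(-r*dt) * [p * V(k+1, i) + (1-p) * V(k+1, i+1)]; then take max(V_cont, immediate exercise) for American.
  V(1,0) = exp(-r*dt) * [p*0.000000 + (1-p)*0.000000] = 0.000000; exercise = 0.000000; V(1,0) = max -> 0.000000
  V(1,1) = exp(-r*dt) * [p*0.000000 + (1-p)*11.674984] = 6.784757; exercise = 6.200410; V(1,1) = max -> 6.784757
  V(0,0) = exp(-r*dt) * [p*0.000000 + (1-p)*6.784757] = 3.942869; exercise = 0.000000; V(0,0) = max -> 3.942869


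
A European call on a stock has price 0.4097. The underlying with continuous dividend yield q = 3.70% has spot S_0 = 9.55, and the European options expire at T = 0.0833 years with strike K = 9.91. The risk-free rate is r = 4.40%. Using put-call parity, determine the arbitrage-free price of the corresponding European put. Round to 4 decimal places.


Put-call parity: C - P = S_0 * exp(-qT) - K * exp(-rT).
S_0 * exp(-qT) = 9.5500 * 0.99692264 = 9.52061126
K * exp(-rT) = 9.9100 * 0.99634151 = 9.87374435
P = C - S*exp(-qT) + K*exp(-rT)
P = 0.4097 - 9.52061126 + 9.87374435 = 0.7628

Answer: Put price = 0.7628


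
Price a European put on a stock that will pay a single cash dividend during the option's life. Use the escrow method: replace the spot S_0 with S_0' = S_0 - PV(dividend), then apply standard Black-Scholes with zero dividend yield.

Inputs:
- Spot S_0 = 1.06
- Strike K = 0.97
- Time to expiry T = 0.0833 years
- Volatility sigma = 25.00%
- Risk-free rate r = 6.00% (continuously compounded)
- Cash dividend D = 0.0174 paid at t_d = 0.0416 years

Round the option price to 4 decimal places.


Answer: Price = 0.0053

Derivation:
PV(D) = D * exp(-r * t_d) = 0.0174 * 0.99750711 = 0.01735662
S_0' = S_0 - PV(D) = 1.0600 - 0.01735662 = 1.04264338
d1 = (ln(S_0'/K) + (r + sigma^2/2)*T) / (sigma*sqrt(T)) = 1.10623310
d2 = d1 - sigma*sqrt(T) = 1.03407876
exp(-rT) = 0.99501447
N(-d1) = 0.13431282; N(-d2) = 0.15054967
P = K * exp(-rT) * N(-d2) - S_0' * N(-d1) = 0.9700 * 0.99501447 * 0.15054967 - 1.04264338 * 0.13431282 = 0.0053


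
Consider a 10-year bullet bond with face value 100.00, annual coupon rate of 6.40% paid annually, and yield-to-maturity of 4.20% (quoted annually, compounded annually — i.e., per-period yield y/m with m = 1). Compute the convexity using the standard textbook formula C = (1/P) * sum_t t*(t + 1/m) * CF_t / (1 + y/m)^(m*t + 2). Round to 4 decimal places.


Coupon per period c = face * coupon_rate / m = 6.400000
Periods per year m = 1; per-period yield y/m = 0.042000
Number of cashflows N = 10
Cashflows (t years, CF_t, discount factor 1/(1+y/m)^(m*t), PV):
  t = 1.0000: CF_t = 6.400000, DF = 0.959693, PV = 6.142035
  t = 2.0000: CF_t = 6.400000, DF = 0.921010, PV = 5.894467
  t = 3.0000: CF_t = 6.400000, DF = 0.883887, PV = 5.656878
  t = 4.0000: CF_t = 6.400000, DF = 0.848260, PV = 5.428866
  t = 5.0000: CF_t = 6.400000, DF = 0.814069, PV = 5.210044
  t = 6.0000: CF_t = 6.400000, DF = 0.781257, PV = 5.000042
  t = 7.0000: CF_t = 6.400000, DF = 0.749766, PV = 4.798505
  t = 8.0000: CF_t = 6.400000, DF = 0.719545, PV = 4.605091
  t = 9.0000: CF_t = 6.400000, DF = 0.690543, PV = 4.419473
  t = 10.0000: CF_t = 106.400000, DF = 0.662709, PV = 70.512228
Price P = sum_t PV_t = 117.667628
Convexity numerator sum_t t*(t + 1/m) * CF_t / (1+y/m)^(m*t + 2):
  t = 1.0000: term = 11.313756
  t = 2.0000: term = 32.573194
  t = 3.0000: term = 62.520526
  t = 4.0000: term = 100.000842
  t = 5.0000: term = 143.955147
  t = 6.0000: term = 193.413825
  t = 7.0000: term = 247.490498
  t = 8.0000: term = 305.376266
  t = 9.0000: term = 366.334293
  t = 10.0000: term = 7143.674957
Convexity = (1/P) * sum = 8606.653303 / 117.667628 = 73.143764

Answer: Convexity = 73.1438


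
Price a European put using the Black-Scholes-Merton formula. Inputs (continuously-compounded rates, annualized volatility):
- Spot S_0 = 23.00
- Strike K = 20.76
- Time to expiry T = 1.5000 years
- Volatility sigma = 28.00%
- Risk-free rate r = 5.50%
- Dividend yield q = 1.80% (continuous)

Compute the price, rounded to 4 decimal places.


Answer: Price = 1.4804

Derivation:
d1 = (ln(S/K) + (r - q + 0.5*sigma^2) * T) / (sigma * sqrt(T)) = 0.63210295
d2 = d1 - sigma * sqrt(T) = 0.28917439
exp(-rT) = 0.92081144; exp(-qT) = 0.97336124
P = K * exp(-rT) * N(-d2) - S_0 * exp(-qT) * N(-d1)
N(-d1) = 0.26365980; N(-d2) = 0.38622397
P = 20.7600 * 0.92081144 * 0.38622397 - 23.0000 * 0.97336124 * 0.26365980 = 1.4804


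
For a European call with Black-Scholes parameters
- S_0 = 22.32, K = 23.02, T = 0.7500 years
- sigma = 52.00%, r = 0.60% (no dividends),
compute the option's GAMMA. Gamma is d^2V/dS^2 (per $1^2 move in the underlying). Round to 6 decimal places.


Answer: Gamma = 0.039143

Derivation:
d1 = 0.1665871683; d2 = -0.2837460417
phi(d1) = 0.3934449279; exp(-qT) = 1.0000000000; exp(-rT) = 0.9955101098
Gamma = exp(-qT) * phi(d1) / (S * sigma * sqrt(T)) = 1.0000000000 * 0.3934449279 / (22.3200 * 0.5200 * 0.8660254038) = 0.039143


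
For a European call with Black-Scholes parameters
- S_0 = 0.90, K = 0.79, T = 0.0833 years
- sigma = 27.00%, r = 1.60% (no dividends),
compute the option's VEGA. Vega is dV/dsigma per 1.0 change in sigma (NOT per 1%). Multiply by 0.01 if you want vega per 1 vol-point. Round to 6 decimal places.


d1 = 1.7289441131; d2 = 1.6510174168
phi(d1) = 0.0894959052; exp(-qT) = 1.0000000000; exp(-rT) = 0.9986680878
Vega = S * exp(-qT) * phi(d1) * sqrt(T) = 0.9000 * 1.0000000000 * 0.0894959052 * 0.2886173938 = 0.023247

Answer: Vega = 0.023247


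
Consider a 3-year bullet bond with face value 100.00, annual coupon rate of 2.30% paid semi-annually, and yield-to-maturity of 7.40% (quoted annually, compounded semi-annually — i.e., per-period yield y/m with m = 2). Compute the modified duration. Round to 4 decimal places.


Answer: Modified duration = 2.8045

Derivation:
Coupon per period c = face * coupon_rate / m = 1.150000
Periods per year m = 2; per-period yield y/m = 0.037000
Number of cashflows N = 6
Cashflows (t years, CF_t, discount factor 1/(1+y/m)^(m*t), PV):
  t = 0.5000: CF_t = 1.150000, DF = 0.964320, PV = 1.108968
  t = 1.0000: CF_t = 1.150000, DF = 0.929913, PV = 1.069400
  t = 1.5000: CF_t = 1.150000, DF = 0.896734, PV = 1.031244
  t = 2.0000: CF_t = 1.150000, DF = 0.864739, PV = 0.994450
  t = 2.5000: CF_t = 1.150000, DF = 0.833885, PV = 0.958968
  t = 3.0000: CF_t = 101.150000, DF = 0.804132, PV = 81.337974
Price P = sum_t PV_t = 86.501004
First compute Macaulay numerator sum_t t * PV_t:
  t * PV_t at t = 0.5000: 0.554484
  t * PV_t at t = 1.0000: 1.069400
  t * PV_t at t = 1.5000: 1.546866
  t * PV_t at t = 2.0000: 1.988899
  t * PV_t at t = 2.5000: 2.397420
  t * PV_t at t = 3.0000: 244.013921
Macaulay duration D = 251.570991 / 86.501004 = 2.908301
Modified duration = D / (1 + y/m) = 2.908301 / (1 + 0.037000) = 2.804534


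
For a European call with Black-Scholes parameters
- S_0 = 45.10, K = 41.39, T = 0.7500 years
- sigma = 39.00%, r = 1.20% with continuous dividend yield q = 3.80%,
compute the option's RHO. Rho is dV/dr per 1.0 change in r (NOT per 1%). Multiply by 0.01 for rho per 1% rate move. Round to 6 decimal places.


d1 = 0.3653011830; d2 = 0.0275512755
phi(d1) = 0.3731924613; exp(-qT) = 0.9719022941; exp(-rT) = 0.9910403788
N(d2) = 0.5109899783
Rho = K*T*exp(-rT)*N(d2) = 41.3900 * 0.7500 * 0.9910403788 * 0.5109899783 = 15.720285

Answer: Rho = 15.720285
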